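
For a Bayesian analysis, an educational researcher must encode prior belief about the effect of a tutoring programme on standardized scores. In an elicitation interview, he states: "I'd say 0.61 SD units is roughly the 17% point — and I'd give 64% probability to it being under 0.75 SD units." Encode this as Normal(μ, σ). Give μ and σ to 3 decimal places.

μ = 0.712, σ = 0.107

For Normal(μ,σ), the p-quantile is μ + z_p·σ. Here z_{0.17} = -0.9542, z_{0.64} = 0.3585.
So 0.61 = μ − 0.9542σ and 0.75 = μ + 0.3585σ.
Subtracting: σ = (0.75 − 0.61)/(0.3585 − (-0.9542)) = 0.107.
Then μ = 0.61 − (-0.9542)·0.107 = 0.712.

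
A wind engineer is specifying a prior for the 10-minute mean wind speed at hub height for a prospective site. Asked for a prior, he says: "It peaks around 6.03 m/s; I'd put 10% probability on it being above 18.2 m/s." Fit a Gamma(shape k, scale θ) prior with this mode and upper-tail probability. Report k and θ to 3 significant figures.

k ≈ 2.56, θ ≈ 3.87

Gamma(k,θ) with k>1 has mode (k−1)θ, so θ = 6.03/(k−1).
Need P(X < 18.2) = 0.9 with θ tied to k this way. Start at k = 2, θ = 6.03: P(X<18.2) ≈ 0.804.
Too low — raise k to concentrate. Iterating converges to k ≈ 2.56.
Then θ = 6.03/(2.56−1) ≈ 3.87.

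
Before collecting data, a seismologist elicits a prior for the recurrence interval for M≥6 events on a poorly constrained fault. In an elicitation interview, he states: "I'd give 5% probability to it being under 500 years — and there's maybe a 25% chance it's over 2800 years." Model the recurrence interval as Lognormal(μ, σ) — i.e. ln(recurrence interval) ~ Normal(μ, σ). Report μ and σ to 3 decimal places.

μ ≈ 7.436, σ ≈ 0.743

If T ~ Lognormal(μ,σ) then ln T ~ Normal(μ,σ), so the p-quantile of ln T is μ + z_p·σ.
ln(500) = 6.215 and ln(2800) = 7.937; z_{0.05} = -1.645, z_{0.75} = 0.6745.
σ = (7.937 − 6.215)/(0.6745 − (-1.645)) = 0.743.
μ = 6.215 − (-1.645)·0.743 = 7.436.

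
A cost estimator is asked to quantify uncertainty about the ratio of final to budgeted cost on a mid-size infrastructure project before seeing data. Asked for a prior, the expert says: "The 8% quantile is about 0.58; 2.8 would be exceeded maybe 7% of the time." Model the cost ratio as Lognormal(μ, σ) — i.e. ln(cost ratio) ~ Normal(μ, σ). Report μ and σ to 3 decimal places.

μ ≈ 0.223, σ ≈ 0.546

If T ~ Lognormal(μ,σ) then ln T ~ Normal(μ,σ), so the p-quantile of ln T is μ + z_p·σ.
ln(0.58) = -0.5447 and ln(2.8) = 1.03; z_{0.08} = -1.405, z_{0.93} = 1.476.
σ = (1.03 − -0.5447)/(1.476 − (-1.405)) = 0.546.
μ = -0.5447 − (-1.405)·0.546 = 0.223.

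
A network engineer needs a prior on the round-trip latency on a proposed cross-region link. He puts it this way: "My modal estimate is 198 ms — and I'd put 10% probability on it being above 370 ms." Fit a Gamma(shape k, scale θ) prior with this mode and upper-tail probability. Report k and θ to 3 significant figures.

Gamma(k,θ) with k>1 has mode (k−1)θ, so θ = 198/(k−1).
Need P(X < 370) = 0.9 with θ tied to k this way. Start at k = 2, θ = 198: P(X<370) ≈ 0.557.
Too low — raise k to concentrate. Iterating converges to k ≈ 5.89.
Then θ = 198/(5.89−1) ≈ 40.5.

k ≈ 5.89, θ ≈ 40.5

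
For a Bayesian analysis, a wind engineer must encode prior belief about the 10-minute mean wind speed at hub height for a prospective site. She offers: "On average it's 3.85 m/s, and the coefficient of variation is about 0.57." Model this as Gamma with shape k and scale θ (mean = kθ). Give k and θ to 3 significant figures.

For Gamma(k, scale θ): mean = kθ, variance = kθ², so CV = 1/√k.
CV = 0.57, hence k = 1/CV² = 3.08.
Then θ = mean/k = 3.85/3.08 = 1.25.

k ≈ 3.08, θ ≈ 1.25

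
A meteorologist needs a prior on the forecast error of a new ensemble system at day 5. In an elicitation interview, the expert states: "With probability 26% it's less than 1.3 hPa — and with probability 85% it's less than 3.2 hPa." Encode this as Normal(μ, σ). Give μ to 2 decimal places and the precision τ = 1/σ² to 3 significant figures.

For Normal(μ,σ), the p-quantile is μ + z_p·σ. Here z_{0.26} = -0.6433, z_{0.85} = 1.036.
So 1.3 = μ − 0.6433σ and 3.2 = μ + 1.036σ.
Subtracting: σ = (3.2 − 1.3)/(1.036 − (-0.6433)) = 1.13.
Then μ = 1.3 − (-0.6433)·1.13 = 2.03.
Precision τ = 1/σ² = 1/1.131² = 0.782.

μ = 2.03, τ = 0.782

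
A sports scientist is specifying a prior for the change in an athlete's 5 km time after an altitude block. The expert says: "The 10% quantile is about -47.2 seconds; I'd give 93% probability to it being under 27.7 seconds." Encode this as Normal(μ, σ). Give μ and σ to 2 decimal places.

For Normal(μ,σ), the p-quantile is μ + z_p·σ. Here z_{0.1} = -1.282, z_{0.93} = 1.476.
So -47.2 = μ − 1.282σ and 27.7 = μ + 1.476σ.
Subtracting: σ = (27.7 − -47.2)/(1.476 − (-1.282)) = 27.16.
Then μ = -47.2 − (-1.282)·27.16 = -12.39.

μ = -12.39, σ = 27.16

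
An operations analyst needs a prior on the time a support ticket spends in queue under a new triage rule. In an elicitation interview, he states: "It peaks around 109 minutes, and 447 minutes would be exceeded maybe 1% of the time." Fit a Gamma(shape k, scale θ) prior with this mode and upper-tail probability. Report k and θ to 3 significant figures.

Gamma(k,θ) with k>1 has mode (k−1)θ, so θ = 109/(k−1).
Need P(X < 447) = 0.99 with θ tied to k this way. Start at k = 2, θ = 109: P(X<447) ≈ 0.916.
Too low — raise k to concentrate. Iterating converges to k ≈ 3.08.
Then θ = 109/(3.08−1) ≈ 52.3.

k ≈ 3.08, θ ≈ 52.3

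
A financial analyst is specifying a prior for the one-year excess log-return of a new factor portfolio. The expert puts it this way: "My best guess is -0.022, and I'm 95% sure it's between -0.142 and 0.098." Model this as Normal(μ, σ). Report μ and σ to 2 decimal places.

μ = -0.02, σ = 0.06

A symmetric 95% interval runs μ ± z·σ with z = 1.96.
Half-width = 0.12, so σ = 0.12/1.96 = 0.06.
μ is the stated best guess, -0.02.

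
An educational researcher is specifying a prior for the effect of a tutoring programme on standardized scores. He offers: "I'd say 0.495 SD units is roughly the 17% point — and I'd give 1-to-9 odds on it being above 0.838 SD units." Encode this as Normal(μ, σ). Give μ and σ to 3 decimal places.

μ = 0.641, σ = 0.153

The p-quantile of Normal(μ,σ) is μ + z_p·σ, with z_{0.17} = -0.9542 and z_{0.9} = 1.282.
Eliminate σ: μ = (z₂·x₁ − z₁·x₂)/(z₂ − z₁) = (1.282·0.495 − (-0.9542)·0.838)/2.236 = 0.641.
Then σ = (x₂ − x₁)/(z₂ − z₁) = (0.838 − 0.495)/2.236 = 0.153.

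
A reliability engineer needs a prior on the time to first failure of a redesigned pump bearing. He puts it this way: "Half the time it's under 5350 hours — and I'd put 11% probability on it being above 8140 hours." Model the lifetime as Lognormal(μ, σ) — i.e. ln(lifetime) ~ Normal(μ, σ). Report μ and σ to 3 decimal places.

If T ~ Lognormal(μ,σ) then ln T ~ Normal(μ,σ), so the p-quantile of ln T is μ + z_p·σ.
ln(5350) = 8.585 and ln(8140) = 9.005; z_{0.5} = 0, z_{0.89} = 1.227.
σ = (9.005 − 8.585)/(1.227 − (0)) = 0.342.
μ = 8.585 − (0)·0.342 = 8.585.

μ ≈ 8.585, σ ≈ 0.342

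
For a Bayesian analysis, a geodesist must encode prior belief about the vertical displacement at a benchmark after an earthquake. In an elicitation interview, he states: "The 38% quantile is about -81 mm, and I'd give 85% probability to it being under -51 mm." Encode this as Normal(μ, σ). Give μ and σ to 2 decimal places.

μ = -74.17, σ = 22.36

The p-quantile of Normal(μ,σ) is μ + z_p·σ, with z_{0.38} = -0.3055 and z_{0.85} = 1.036.
Eliminate σ: μ = (z₂·x₁ − z₁·x₂)/(z₂ − z₁) = (1.036·-81 − (-0.3055)·-51)/1.342 = -74.17.
Then σ = (x₂ − x₁)/(z₂ − z₁) = (-51 − -81)/1.342 = 22.36.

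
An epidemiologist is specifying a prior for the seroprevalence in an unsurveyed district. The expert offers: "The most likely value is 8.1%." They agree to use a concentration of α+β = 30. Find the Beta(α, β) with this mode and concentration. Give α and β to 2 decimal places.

For α,β > 1 the Beta mode is (α−1)/(α+β−2). With α+β = 30, the mode is (α−1)/28.
Set (α−1)/28 = 0.081 → α = 1 + 0.081·28 = 3.27.
β = 30 − α = 26.73.

α = 3.27, β = 26.73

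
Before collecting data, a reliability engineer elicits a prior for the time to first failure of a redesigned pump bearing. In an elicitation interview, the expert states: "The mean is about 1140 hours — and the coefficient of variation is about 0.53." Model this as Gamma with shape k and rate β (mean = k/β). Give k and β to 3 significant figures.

For Gamma(k, rate β): mean = k/β, variance = k/β², so CV = 1/√k.
CV = 0.53, hence k = 1/CV² = 3.56.
Then β = k/mean = 3.56/1140 = 0.00312.

k ≈ 3.56, β ≈ 0.00312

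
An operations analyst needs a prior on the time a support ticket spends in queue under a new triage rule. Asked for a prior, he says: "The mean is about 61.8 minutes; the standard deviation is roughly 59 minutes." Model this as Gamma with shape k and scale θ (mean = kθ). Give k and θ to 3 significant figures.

For Gamma(k, scale θ): mean = kθ, variance = kθ², so CV = 1/√k.
CV = SD/mean = 59/61.8 = 0.9547, hence k = 1/CV² = 1.1.
Then θ = mean/k = 61.8/1.1 = 56.3.

k ≈ 1.1, θ ≈ 56.3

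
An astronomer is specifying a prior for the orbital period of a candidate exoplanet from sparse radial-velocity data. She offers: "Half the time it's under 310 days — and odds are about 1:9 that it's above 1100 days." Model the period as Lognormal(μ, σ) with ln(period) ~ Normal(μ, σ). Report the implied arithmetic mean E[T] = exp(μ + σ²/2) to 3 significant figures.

If T ~ Lognormal(μ,σ) then ln T ~ Normal(μ,σ), so the p-quantile of ln T is μ + z_p·σ.
ln(310) = 5.737 and ln(1100) = 7.003; z_{0.5} = 0, z_{0.9} = 1.282.
σ = (7.003 − 5.737)/(1.282 − (0)) = 0.988.
μ = 5.737 − (0)·0.988 = 5.737.
E[T] = exp(μ + σ²/2) = exp(5.737 + 0.4883) = 505 days.

E[T] ≈ 505 days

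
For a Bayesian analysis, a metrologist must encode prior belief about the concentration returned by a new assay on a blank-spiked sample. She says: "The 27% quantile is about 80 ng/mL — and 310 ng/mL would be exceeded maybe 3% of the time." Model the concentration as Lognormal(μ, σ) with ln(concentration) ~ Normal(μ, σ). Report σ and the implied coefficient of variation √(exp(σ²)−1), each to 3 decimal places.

σ ≈ 0.543, CV ≈ 0.586

If T ~ Lognormal(μ,σ) then ln T ~ Normal(μ,σ), so the p-quantile of ln T is μ + z_p·σ.
ln(80) = 4.382 and ln(310) = 5.737; z_{0.27} = -0.6128, z_{0.97} = 1.881.
σ = (5.737 − 4.382)/(1.881 − (-0.6128)) = 0.543.
μ = 4.382 − (-0.6128)·0.543 = 4.715.
CV = √(exp(σ²)−1) = √(exp(0.2951)−1) = 0.586.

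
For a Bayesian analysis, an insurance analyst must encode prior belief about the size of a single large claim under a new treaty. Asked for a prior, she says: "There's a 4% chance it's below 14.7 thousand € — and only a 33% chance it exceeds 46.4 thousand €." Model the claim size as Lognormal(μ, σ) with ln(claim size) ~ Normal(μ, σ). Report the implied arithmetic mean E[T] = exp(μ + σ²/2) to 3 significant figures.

If T ~ Lognormal(μ,σ) then ln T ~ Normal(μ,σ), so the p-quantile of ln T is μ + z_p·σ.
ln(14.7) = 2.688 and ln(46.4) = 3.837; z_{0.04} = -1.751, z_{0.67} = 0.4399.
σ = (3.837 − 2.688)/(0.4399 − (-1.751)) = 0.525.
μ = 2.688 − (-1.751)·0.525 = 3.606.
E[T] = exp(μ + σ²/2) = exp(3.606 + 0.1377) = 42.3 thousand €.

E[T] ≈ 42.3 thousand €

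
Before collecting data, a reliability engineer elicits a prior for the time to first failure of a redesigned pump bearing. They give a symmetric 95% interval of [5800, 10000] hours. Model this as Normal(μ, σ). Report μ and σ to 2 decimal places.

A symmetric 95% interval runs μ ± z·σ with z = 1.96.
Half-width = 2100, so σ = 2100/1.96 = 1071.45.
μ is the interval midpoint, 7900.00.

μ = 7900.00, σ = 1071.45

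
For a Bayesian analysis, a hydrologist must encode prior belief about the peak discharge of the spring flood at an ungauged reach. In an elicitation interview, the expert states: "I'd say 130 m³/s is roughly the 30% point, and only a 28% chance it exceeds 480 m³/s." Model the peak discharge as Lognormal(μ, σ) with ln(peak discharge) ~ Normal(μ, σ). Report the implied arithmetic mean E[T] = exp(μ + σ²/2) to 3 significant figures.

If T ~ Lognormal(μ,σ) then ln T ~ Normal(μ,σ), so the p-quantile of ln T is μ + z_p·σ.
ln(130) = 4.868 and ln(480) = 6.174; z_{0.3} = -0.5244, z_{0.72} = 0.5828.
σ = (6.174 − 4.868)/(0.5828 − (-0.5244)) = 1.180.
μ = 4.868 − (-0.5244)·1.180 = 5.486.
E[T] = exp(μ + σ²/2) = exp(5.486 + 0.6959) = 484 m³/s.

E[T] ≈ 484 m³/s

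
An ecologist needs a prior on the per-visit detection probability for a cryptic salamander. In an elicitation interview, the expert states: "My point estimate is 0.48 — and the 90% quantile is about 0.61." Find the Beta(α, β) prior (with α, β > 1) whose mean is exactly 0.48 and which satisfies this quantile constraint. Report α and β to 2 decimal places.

α ≈ 11.55, β ≈ 12.51

With mean 0.48 fixed, write α = 0.48s, β = 0.52s where s = α+β.
Need P(θ < 0.61) = 0.9 under Beta(0.48s, 0.52s). Normal approximation: (q−m)/√(m(1−m)/s) ≈ z_{0.9} = 1.28, so s ≈ 0.48·0.52·(1.28)²/(0.61−0.48)² = 24.3.
At s = 24.3: P(θ<0.61) ≈ 0.901. Adjusting to match 0.9 gives s ≈ 24.06.
So α = 0.48·24.06 ≈ 11.55, β = 0.52·24.06 ≈ 12.51.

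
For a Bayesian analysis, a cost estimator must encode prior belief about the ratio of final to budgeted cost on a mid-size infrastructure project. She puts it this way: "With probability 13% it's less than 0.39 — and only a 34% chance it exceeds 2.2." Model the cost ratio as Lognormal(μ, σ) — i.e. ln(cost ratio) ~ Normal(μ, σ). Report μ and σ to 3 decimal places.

If T ~ Lognormal(μ,σ) then ln T ~ Normal(μ,σ), so the p-quantile of ln T is μ + z_p·σ.
ln(0.39) = -0.9416 and ln(2.2) = 0.7885; z_{0.13} = -1.126, z_{0.66} = 0.4125.
σ = (0.7885 − -0.9416)/(0.4125 − (-1.126)) = 1.124.
μ = -0.9416 − (-1.126)·1.124 = 0.325.

μ ≈ 0.325, σ ≈ 1.124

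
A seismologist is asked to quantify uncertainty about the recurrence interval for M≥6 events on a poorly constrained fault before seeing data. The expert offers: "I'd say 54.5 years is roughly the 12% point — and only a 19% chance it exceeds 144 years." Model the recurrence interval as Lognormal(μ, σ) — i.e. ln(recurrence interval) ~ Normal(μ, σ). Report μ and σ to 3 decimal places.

If T ~ Lognormal(μ,σ) then ln T ~ Normal(μ,σ), so the p-quantile of ln T is μ + z_p·σ.
ln(54.5) = 3.998 and ln(144) = 4.97; z_{0.12} = -1.175, z_{0.81} = 0.8779.
σ = (4.97 − 3.998)/(0.8779 − (-1.175)) = 0.473.
μ = 3.998 − (-1.175)·0.473 = 4.554.

μ ≈ 4.554, σ ≈ 0.473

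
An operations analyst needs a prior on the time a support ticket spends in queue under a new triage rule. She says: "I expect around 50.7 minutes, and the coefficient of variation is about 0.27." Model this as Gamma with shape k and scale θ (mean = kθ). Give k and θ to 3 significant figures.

For Gamma(k, scale θ): mean = kθ, variance = kθ², so CV = 1/√k.
CV = 0.27, hence k = 1/CV² = 13.7.
Then θ = mean/k = 50.7/13.7 = 3.7.

k ≈ 13.7, θ ≈ 3.7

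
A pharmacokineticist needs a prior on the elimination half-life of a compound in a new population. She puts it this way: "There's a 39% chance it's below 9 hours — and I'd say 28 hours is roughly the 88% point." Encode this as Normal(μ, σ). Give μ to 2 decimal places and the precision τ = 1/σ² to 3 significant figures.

For Normal(μ,σ), the p-quantile is μ + z_p·σ. Here z_{0.39} = -0.2793, z_{0.88} = 1.175.
So 9 = μ − 0.2793σ and 28 = μ + 1.175σ.
Subtracting: σ = (28 − 9)/(1.175 − (-0.2793)) = 13.06.
Then μ = 9 − (-0.2793)·13.06 = 12.65.
Precision τ = 1/σ² = 1/13.06² = 0.00586.

μ = 12.65, τ = 0.00586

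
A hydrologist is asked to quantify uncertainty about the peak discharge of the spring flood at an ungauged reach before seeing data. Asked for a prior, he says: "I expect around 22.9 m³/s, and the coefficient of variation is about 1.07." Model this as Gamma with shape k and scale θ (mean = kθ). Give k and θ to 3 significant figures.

k ≈ 0.873, θ ≈ 26.2

For Gamma(k, scale θ): mean = kθ, variance = kθ², so CV = 1/√k.
CV = 1.07, hence k = 1/CV² = 0.873.
Then θ = mean/k = 22.9/0.873 = 26.2.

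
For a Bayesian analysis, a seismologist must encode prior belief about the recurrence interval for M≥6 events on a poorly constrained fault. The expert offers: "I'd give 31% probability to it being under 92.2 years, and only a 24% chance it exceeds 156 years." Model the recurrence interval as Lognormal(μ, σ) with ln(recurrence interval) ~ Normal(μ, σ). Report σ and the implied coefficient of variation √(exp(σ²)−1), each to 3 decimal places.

σ ≈ 0.437, CV ≈ 0.459

If T ~ Lognormal(μ,σ) then ln T ~ Normal(μ,σ), so the p-quantile of ln T is μ + z_p·σ.
ln(92.2) = 4.524 and ln(156) = 5.05; z_{0.31} = -0.4959, z_{0.76} = 0.7063.
σ = (5.05 − 4.524)/(0.7063 − (-0.4959)) = 0.437.
μ = 4.524 − (-0.4959)·0.437 = 4.741.
CV = √(exp(σ²)−1) = √(exp(0.1914)−1) = 0.459.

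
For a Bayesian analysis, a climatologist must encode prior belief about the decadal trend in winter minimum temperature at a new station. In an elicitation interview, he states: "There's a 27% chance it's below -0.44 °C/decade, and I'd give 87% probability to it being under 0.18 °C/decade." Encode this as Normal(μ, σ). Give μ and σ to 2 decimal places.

The p-quantile of Normal(μ,σ) is μ + z_p·σ, with z_{0.27} = -0.6128 and z_{0.87} = 1.126.
Eliminate σ: μ = (z₂·x₁ − z₁·x₂)/(z₂ − z₁) = (1.126·-0.44 − (-0.6128)·0.18)/1.739 = -0.22.
Then σ = (x₂ − x₁)/(z₂ − z₁) = (0.18 − -0.44)/1.739 = 0.36.

μ = -0.22, σ = 0.36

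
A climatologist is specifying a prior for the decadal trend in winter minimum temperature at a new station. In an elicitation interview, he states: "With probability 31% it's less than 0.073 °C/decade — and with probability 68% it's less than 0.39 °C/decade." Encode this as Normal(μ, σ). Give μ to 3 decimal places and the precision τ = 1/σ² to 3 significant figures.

μ = 0.236, τ = 9.24

For Normal(μ,σ), the p-quantile is μ + z_p·σ. Here z_{0.31} = -0.4959, z_{0.68} = 0.4677.
So 0.073 = μ − 0.4959σ and 0.39 = μ + 0.4677σ.
Subtracting: σ = (0.39 − 0.073)/(0.4677 − (-0.4959)) = 0.329.
Then μ = 0.073 − (-0.4959)·0.329 = 0.236.
Precision τ = 1/σ² = 1/0.329² = 9.24.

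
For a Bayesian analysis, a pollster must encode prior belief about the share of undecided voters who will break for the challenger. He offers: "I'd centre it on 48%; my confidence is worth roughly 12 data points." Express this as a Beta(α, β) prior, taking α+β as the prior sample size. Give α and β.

α = 5.76, β = 6.24

Under the effective-sample-size interpretation, Beta(α, β) has prior mean α/(α+β) and prior sample size α+β.
So α+β = 12 and α/(α+β) = 0.48, giving α = 0.48·12 = 5.76 and β = 12 − 5.76 = 6.24.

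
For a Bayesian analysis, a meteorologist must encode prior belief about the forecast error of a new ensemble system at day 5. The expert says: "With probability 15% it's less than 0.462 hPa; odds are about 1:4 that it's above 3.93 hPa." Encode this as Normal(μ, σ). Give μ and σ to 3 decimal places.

μ = 2.376, σ = 1.847

The p-quantile of Normal(μ,σ) is μ + z_p·σ, with z_{0.15} = -1.036 and z_{0.8} = 0.8416.
Eliminate σ: μ = (z₂·x₁ − z₁·x₂)/(z₂ − z₁) = (0.8416·0.462 − (-1.036)·3.93)/1.878 = 2.376.
Then σ = (x₂ − x₁)/(z₂ − z₁) = (3.93 − 0.462)/1.878 = 1.847.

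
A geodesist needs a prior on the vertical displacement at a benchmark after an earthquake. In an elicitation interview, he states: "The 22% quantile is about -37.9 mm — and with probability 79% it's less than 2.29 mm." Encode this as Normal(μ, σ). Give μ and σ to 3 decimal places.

For Normal(μ,σ), the p-quantile is μ + z_p·σ. Here z_{0.22} = -0.7722, z_{0.79} = 0.8064.
So -37.9 = μ − 0.7722σ and 2.29 = μ + 0.8064σ.
Subtracting: σ = (2.29 − -37.9)/(0.8064 − (-0.7722)) = 25.459.
Then μ = -37.9 − (-0.7722)·25.459 = -18.241.

μ = -18.241, σ = 25.459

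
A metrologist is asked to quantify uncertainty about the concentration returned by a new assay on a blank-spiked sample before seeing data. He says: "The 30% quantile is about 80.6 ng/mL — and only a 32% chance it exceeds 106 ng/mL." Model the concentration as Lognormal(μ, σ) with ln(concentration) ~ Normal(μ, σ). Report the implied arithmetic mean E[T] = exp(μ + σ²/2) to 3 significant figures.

If T ~ Lognormal(μ,σ) then ln T ~ Normal(μ,σ), so the p-quantile of ln T is μ + z_p·σ.
ln(80.6) = 4.389 and ln(106) = 4.663; z_{0.3} = -0.5244, z_{0.68} = 0.4677.
σ = (4.663 − 4.389)/(0.4677 − (-0.5244)) = 0.276.
μ = 4.389 − (-0.5244)·0.276 = 4.534.
E[T] = exp(μ + σ²/2) = exp(4.534 + 0.0381) = 96.8 ng/mL.

E[T] ≈ 96.8 ng/mL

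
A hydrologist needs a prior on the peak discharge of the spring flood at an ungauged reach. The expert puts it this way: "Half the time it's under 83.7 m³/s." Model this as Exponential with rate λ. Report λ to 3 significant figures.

Exponential median = ln 2 / λ, so λ = ln 2 / 83.7 = 0.00828.

λ ≈ 0.00828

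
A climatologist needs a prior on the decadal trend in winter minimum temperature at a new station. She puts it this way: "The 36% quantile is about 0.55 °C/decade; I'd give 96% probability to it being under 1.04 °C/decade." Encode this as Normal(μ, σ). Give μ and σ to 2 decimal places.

μ = 0.63, σ = 0.23

The p-quantile of Normal(μ,σ) is μ + z_p·σ, with z_{0.36} = -0.3585 and z_{0.96} = 1.751.
Eliminate σ: μ = (z₂·x₁ − z₁·x₂)/(z₂ − z₁) = (1.751·0.55 − (-0.3585)·1.04)/2.109 = 0.63.
Then σ = (x₂ − x₁)/(z₂ − z₁) = (1.04 − 0.55)/2.109 = 0.23.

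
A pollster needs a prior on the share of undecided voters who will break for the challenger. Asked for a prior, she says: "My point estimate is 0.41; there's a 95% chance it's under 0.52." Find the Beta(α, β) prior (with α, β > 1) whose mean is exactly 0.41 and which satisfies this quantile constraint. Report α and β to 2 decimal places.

With mean 0.41 fixed, write α = 0.41s, β = 0.59s where s = α+β.
Need P(θ < 0.52) = 0.95 under Beta(0.41s, 0.59s). Normal approximation: (q−m)/√(m(1−m)/s) ≈ z_{0.95} = 1.64, so s ≈ 0.41·0.59·(1.64)²/(0.52−0.41)² = 54.1.
At s = 54.1: P(θ<0.52) ≈ 0.948. Adjusting to match 0.95 gives s ≈ 55.08.
So α = 0.41·55.08 ≈ 22.58, β = 0.59·55.08 ≈ 32.50.

α ≈ 22.58, β ≈ 32.50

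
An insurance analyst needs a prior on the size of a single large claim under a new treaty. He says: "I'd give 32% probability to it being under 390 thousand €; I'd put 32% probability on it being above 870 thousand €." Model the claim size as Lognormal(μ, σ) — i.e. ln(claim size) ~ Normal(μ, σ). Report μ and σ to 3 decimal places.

μ ≈ 6.367, σ ≈ 0.858

If T ~ Lognormal(μ,σ) then ln T ~ Normal(μ,σ), so the p-quantile of ln T is μ + z_p·σ.
ln(390) = 5.966 and ln(870) = 6.768; z_{0.32} = -0.4677, z_{0.68} = 0.4677.
σ = (6.768 − 5.966)/(0.4677 − (-0.4677)) = 0.858.
μ = 5.966 − (-0.4677)·0.858 = 6.367.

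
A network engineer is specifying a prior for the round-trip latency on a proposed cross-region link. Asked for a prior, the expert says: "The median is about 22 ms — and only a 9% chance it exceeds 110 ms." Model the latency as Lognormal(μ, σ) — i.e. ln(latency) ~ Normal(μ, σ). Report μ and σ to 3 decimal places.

If T ~ Lognormal(μ,σ) then ln T ~ Normal(μ,σ), so the p-quantile of ln T is μ + z_p·σ.
ln(22) = 3.091 and ln(110) = 4.7; z_{0.5} = 0, z_{0.91} = 1.341.
σ = (4.7 − 3.091)/(1.341 − (0)) = 1.200.
μ = 3.091 − (0)·1.200 = 3.091.

μ ≈ 3.091, σ ≈ 1.200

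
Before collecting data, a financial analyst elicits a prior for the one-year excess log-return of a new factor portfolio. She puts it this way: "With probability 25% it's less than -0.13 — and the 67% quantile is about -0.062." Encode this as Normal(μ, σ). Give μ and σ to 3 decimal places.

For Normal(μ,σ), the p-quantile is μ + z_p·σ. Here z_{0.25} = -0.6745, z_{0.67} = 0.4399.
So -0.13 = μ − 0.6745σ and -0.062 = μ + 0.4399σ.
Subtracting: σ = (-0.062 − -0.13)/(0.4399 − (-0.6745)) = 0.061.
Then μ = -0.13 − (-0.6745)·0.061 = -0.089.

μ = -0.089, σ = 0.061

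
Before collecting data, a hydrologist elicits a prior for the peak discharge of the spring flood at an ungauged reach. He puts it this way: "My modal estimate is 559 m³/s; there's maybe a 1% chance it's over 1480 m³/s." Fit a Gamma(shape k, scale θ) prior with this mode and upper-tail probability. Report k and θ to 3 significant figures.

k ≈ 5.89, θ ≈ 114

Gamma(k,θ) with k>1 has mode (k−1)θ, so θ = 559/(k−1).
Need P(X < 1480) = 0.99 with θ tied to k this way. Start at k = 2, θ = 559: P(X<1480) ≈ 0.742.
Too low — raise k to concentrate. Iterating converges to k ≈ 5.89.
Then θ = 559/(5.89−1) ≈ 114.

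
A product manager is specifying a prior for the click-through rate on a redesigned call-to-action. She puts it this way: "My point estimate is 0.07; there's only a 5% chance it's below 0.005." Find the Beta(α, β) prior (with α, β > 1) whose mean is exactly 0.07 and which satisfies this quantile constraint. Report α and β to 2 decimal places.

With mean 0.07 fixed, write α = 0.07s, β = 0.93s where s = α+β.
Need P(θ < 0.005) = 0.05 under Beta(0.07s, 0.93s). Normal approximation: (q−m)/√(m(1−m)/s) ≈ z_{0.05} = -1.64, so s ≈ 0.07·0.93·(-1.64)²/(0.005−0.07)² = 41.7.
At s = 41.7: P(θ<0.005) ≈ 0.001. Adjusting to match 0.05 gives s ≈ 15.99.
So α = 0.07·15.99 ≈ 1.12, β = 0.93·15.99 ≈ 14.87.

α ≈ 1.12, β ≈ 14.87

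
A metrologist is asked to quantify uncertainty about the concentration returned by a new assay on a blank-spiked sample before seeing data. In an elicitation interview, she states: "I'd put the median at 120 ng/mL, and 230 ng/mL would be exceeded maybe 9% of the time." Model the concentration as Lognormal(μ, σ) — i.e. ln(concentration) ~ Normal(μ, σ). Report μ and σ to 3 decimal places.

μ ≈ 4.787, σ ≈ 0.485

If T ~ Lognormal(μ,σ) then ln T ~ Normal(μ,σ), so the p-quantile of ln T is μ + z_p·σ.
ln(120) = 4.787 and ln(230) = 5.438; z_{0.5} = 0, z_{0.91} = 1.341.
σ = (5.438 − 4.787)/(1.341 − (0)) = 0.485.
μ = 4.787 − (0)·0.485 = 4.787.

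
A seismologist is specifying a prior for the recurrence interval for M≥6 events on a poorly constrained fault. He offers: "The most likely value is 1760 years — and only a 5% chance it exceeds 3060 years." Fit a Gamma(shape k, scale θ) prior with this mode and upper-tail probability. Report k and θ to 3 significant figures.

k ≈ 10.1, θ ≈ 193

Gamma(k,θ) with k>1 has mode (k−1)θ, so θ = 1760/(k−1).
Need P(X < 3060) = 0.95 with θ tied to k this way. Start at k = 2, θ = 1760: P(X<3060) ≈ 0.519.
Too low — raise k to concentrate. Iterating converges to k ≈ 10.1.
Then θ = 1760/(10.1−1) ≈ 193.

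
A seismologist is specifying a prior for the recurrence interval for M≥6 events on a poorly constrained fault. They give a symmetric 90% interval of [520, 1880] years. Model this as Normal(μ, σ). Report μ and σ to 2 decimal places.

A symmetric 90% interval runs μ ± z·σ with z = 1.645.
Half-width = 680, so σ = 680/1.645 = 413.41.
μ is the interval midpoint, 1200.00.

μ = 1200.00, σ = 413.41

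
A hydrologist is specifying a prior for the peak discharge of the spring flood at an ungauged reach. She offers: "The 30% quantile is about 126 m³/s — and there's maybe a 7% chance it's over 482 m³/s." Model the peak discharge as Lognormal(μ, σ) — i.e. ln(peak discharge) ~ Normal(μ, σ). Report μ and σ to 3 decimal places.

μ ≈ 5.188, σ ≈ 0.671

If T ~ Lognormal(μ,σ) then ln T ~ Normal(μ,σ), so the p-quantile of ln T is μ + z_p·σ.
ln(126) = 4.836 and ln(482) = 6.178; z_{0.3} = -0.5244, z_{0.93} = 1.476.
σ = (6.178 − 4.836)/(1.476 − (-0.5244)) = 0.671.
μ = 4.836 − (-0.5244)·0.671 = 5.188.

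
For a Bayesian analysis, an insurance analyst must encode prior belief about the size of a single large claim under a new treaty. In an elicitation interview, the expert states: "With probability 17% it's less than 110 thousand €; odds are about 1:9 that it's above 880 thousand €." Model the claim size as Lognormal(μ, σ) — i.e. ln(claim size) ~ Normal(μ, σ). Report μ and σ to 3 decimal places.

If T ~ Lognormal(μ,σ) then ln T ~ Normal(μ,σ), so the p-quantile of ln T is μ + z_p·σ.
ln(110) = 4.7 and ln(880) = 6.78; z_{0.17} = -0.9542, z_{0.9} = 1.282.
σ = (6.78 − 4.7)/(1.282 − (-0.9542)) = 0.930.
μ = 4.7 − (-0.9542)·0.930 = 5.588.

μ ≈ 5.588, σ ≈ 0.930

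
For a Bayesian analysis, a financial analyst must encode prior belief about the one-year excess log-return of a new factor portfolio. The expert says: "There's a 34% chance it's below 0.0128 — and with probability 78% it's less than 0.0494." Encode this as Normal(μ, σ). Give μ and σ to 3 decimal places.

For Normal(μ,σ), the p-quantile is μ + z_p·σ. Here z_{0.34} = -0.4125, z_{0.78} = 0.7722.
So 0.0128 = μ − 0.4125σ and 0.0494 = μ + 0.7722σ.
Subtracting: σ = (0.0494 − 0.0128)/(0.7722 − (-0.4125)) = 0.031.
Then μ = 0.0128 − (-0.4125)·0.031 = 0.026.

μ = 0.026, σ = 0.031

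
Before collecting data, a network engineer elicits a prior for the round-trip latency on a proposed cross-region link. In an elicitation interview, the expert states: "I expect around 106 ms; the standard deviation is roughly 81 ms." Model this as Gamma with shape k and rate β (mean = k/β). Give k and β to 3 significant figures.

k ≈ 1.71, β ≈ 0.0162

For Gamma(k, rate β): mean = k/β, variance = k/β², so CV = 1/√k.
CV = SD/mean = 81/106 = 0.7642, hence k = 1/CV² = 1.71.
Then β = k/mean = 1.71/106 = 0.0162.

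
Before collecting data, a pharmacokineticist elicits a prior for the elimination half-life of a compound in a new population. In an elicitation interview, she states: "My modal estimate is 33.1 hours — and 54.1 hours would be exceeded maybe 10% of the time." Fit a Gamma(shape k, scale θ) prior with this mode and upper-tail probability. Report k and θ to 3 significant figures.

k ≈ 8.81, θ ≈ 4.24

Gamma(k,θ) with k>1 has mode (k−1)θ, so θ = 33.1/(k−1).
Need P(X < 54.1) = 0.9 with θ tied to k this way. Start at k = 2, θ = 33.1: P(X<54.1) ≈ 0.486.
Too low — raise k to concentrate. Iterating converges to k ≈ 8.81.
Then θ = 33.1/(8.81−1) ≈ 4.24.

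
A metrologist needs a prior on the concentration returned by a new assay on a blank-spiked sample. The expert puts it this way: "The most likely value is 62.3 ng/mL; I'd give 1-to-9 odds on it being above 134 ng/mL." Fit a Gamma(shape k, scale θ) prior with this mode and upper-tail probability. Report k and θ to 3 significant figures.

k ≈ 4.28, θ ≈ 19

Gamma(k,θ) with k>1 has mode (k−1)θ, so θ = 62.3/(k−1).
Need P(X < 134) = 0.9 with θ tied to k this way. Start at k = 2, θ = 62.3: P(X<134) ≈ 0.633.
Too low — raise k to concentrate. Iterating converges to k ≈ 4.28.
Then θ = 62.3/(4.28−1) ≈ 19.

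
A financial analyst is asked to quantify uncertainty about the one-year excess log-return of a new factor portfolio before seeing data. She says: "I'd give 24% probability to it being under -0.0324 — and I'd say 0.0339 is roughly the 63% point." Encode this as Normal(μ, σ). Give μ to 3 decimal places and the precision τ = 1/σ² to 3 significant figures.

For Normal(μ,σ), the p-quantile is μ + z_p·σ. Here z_{0.24} = -0.7063, z_{0.63} = 0.3319.
So -0.0324 = μ − 0.7063σ and 0.0339 = μ + 0.3319σ.
Subtracting: σ = (0.0339 − -0.0324)/(0.3319 − (-0.7063)) = 0.064.
Then μ = -0.0324 − (-0.7063)·0.064 = 0.013.
Precision τ = 1/σ² = 1/0.06386² = 245.

μ = 0.013, τ = 245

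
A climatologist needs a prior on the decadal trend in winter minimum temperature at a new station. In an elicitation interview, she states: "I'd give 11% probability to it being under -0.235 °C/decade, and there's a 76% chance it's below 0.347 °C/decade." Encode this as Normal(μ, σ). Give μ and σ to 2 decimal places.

The p-quantile of Normal(μ,σ) is μ + z_p·σ, with z_{0.11} = -1.227 and z_{0.76} = 0.7063.
Eliminate σ: μ = (z₂·x₁ − z₁·x₂)/(z₂ − z₁) = (0.7063·-0.235 − (-1.227)·0.347)/1.933 = 0.13.
Then σ = (x₂ − x₁)/(z₂ − z₁) = (0.347 − -0.235)/1.933 = 0.30.

μ = 0.13, σ = 0.30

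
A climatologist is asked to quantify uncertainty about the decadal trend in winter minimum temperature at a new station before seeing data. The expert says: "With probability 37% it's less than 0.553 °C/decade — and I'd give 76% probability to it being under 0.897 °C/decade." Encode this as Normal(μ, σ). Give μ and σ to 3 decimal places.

The p-quantile of Normal(μ,σ) is μ + z_p·σ, with z_{0.37} = -0.3319 and z_{0.76} = 0.7063.
Eliminate σ: μ = (z₂·x₁ − z₁·x₂)/(z₂ − z₁) = (0.7063·0.553 − (-0.3319)·0.897)/1.038 = 0.663.
Then σ = (x₂ − x₁)/(z₂ − z₁) = (0.897 − 0.553)/1.038 = 0.331.

μ = 0.663, σ = 0.331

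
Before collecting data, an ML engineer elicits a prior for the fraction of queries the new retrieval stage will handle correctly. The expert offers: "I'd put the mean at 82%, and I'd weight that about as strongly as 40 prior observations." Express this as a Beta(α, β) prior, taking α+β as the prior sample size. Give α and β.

α = 32.8, β = 7.2

Under the effective-sample-size interpretation, Beta(α, β) has prior mean α/(α+β) and prior sample size α+β.
So α+β = 40 and α/(α+β) = 0.82, giving α = 0.82·40 = 32.8 and β = 40 − 32.8 = 7.2.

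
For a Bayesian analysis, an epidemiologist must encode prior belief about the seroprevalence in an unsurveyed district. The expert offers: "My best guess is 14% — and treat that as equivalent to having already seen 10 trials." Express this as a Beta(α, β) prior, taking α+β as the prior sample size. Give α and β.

Under the effective-sample-size interpretation, Beta(α, β) has prior mean α/(α+β) and prior sample size α+β.
So α+β = 10 and α/(α+β) = 0.14, giving α = 0.14·10 = 1.4 and β = 10 − 1.4 = 8.6.

α = 1.4, β = 8.6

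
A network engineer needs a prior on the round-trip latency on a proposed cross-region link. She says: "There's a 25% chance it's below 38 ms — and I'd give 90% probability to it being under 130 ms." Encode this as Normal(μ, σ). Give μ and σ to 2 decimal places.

The p-quantile of Normal(μ,σ) is μ + z_p·σ, with z_{0.25} = -0.6745 and z_{0.9} = 1.282.
Eliminate σ: μ = (z₂·x₁ − z₁·x₂)/(z₂ − z₁) = (1.282·38 − (-0.6745)·130)/1.956 = 69.72.
Then σ = (x₂ − x₁)/(z₂ − z₁) = (130 − 38)/1.956 = 47.03.

μ = 69.72, σ = 47.03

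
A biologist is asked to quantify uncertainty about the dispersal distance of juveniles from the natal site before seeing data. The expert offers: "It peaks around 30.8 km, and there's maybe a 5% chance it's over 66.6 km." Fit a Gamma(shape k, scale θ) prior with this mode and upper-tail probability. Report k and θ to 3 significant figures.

Gamma(k,θ) with k>1 has mode (k−1)θ, so θ = 30.8/(k−1).
Need P(X < 66.6) = 0.95 with θ tied to k this way. Start at k = 2, θ = 30.8: P(X<66.6) ≈ 0.636.
Too low — raise k to concentrate. Iterating converges to k ≈ 5.63.
Then θ = 30.8/(5.63−1) ≈ 6.65.

k ≈ 5.63, θ ≈ 6.65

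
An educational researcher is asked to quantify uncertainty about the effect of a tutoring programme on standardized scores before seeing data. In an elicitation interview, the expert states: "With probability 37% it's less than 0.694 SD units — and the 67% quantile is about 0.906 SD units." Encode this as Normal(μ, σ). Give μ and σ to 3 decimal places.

μ = 0.785, σ = 0.275

The p-quantile of Normal(μ,σ) is μ + z_p·σ, with z_{0.37} = -0.3319 and z_{0.67} = 0.4399.
Eliminate σ: μ = (z₂·x₁ − z₁·x₂)/(z₂ − z₁) = (0.4399·0.694 − (-0.3319)·0.906)/0.7718 = 0.785.
Then σ = (x₂ − x₁)/(z₂ − z₁) = (0.906 − 0.694)/0.7718 = 0.275.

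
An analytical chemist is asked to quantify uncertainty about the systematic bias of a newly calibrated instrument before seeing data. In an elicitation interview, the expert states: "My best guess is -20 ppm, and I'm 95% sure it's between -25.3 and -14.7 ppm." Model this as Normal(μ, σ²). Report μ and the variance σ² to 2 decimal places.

μ = -20.00, σ² = 7.31

A symmetric 95% interval runs μ ± z·σ with z = 1.96.
Half-width = 5.3, so σ = 5.3/1.96 = 2.704 and σ² = 7.31.
μ is the stated best guess, -20.00.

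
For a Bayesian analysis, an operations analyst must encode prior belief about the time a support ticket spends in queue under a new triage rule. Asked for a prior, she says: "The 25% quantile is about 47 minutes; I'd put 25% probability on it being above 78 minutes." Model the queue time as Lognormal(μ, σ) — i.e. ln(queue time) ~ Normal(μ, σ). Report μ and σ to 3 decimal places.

If T ~ Lognormal(μ,σ) then ln T ~ Normal(μ,σ), so the p-quantile of ln T is μ + z_p·σ.
ln(47) = 3.85 and ln(78) = 4.357; z_{0.25} = -0.6745, z_{0.75} = 0.6745.
σ = (4.357 − 3.85)/(0.6745 − (-0.6745)) = 0.376.
μ = 3.85 − (-0.6745)·0.376 = 4.103.

μ ≈ 4.103, σ ≈ 0.376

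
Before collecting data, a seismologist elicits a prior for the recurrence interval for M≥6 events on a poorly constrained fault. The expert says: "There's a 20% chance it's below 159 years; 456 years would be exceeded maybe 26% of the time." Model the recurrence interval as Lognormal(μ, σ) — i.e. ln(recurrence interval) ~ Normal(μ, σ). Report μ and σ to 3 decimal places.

If T ~ Lognormal(μ,σ) then ln T ~ Normal(μ,σ), so the p-quantile of ln T is μ + z_p·σ.
ln(159) = 5.069 and ln(456) = 6.122; z_{0.2} = -0.8416, z_{0.74} = 0.6433.
σ = (6.122 − 5.069)/(0.6433 − (-0.8416)) = 0.710.
μ = 5.069 − (-0.8416)·0.710 = 5.666.

μ ≈ 5.666, σ ≈ 0.710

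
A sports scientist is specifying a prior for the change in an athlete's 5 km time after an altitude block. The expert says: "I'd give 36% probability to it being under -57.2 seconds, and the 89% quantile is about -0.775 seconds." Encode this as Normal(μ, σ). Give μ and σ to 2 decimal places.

μ = -44.44, σ = 35.60

The p-quantile of Normal(μ,σ) is μ + z_p·σ, with z_{0.36} = -0.3585 and z_{0.89} = 1.227.
Eliminate σ: μ = (z₂·x₁ − z₁·x₂)/(z₂ − z₁) = (1.227·-57.2 − (-0.3585)·-0.775)/1.585 = -44.44.
Then σ = (x₂ − x₁)/(z₂ − z₁) = (-0.775 − -57.2)/1.585 = 35.60.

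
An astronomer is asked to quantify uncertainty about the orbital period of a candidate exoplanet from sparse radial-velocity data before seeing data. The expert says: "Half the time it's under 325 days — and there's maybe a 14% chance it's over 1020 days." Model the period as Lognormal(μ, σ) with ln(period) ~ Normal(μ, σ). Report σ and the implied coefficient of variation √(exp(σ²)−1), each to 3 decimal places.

If T ~ Lognormal(μ,σ) then ln T ~ Normal(μ,σ), so the p-quantile of ln T is μ + z_p·σ.
ln(325) = 5.784 and ln(1020) = 6.928; z_{0.5} = 0, z_{0.86} = 1.08.
σ = (6.928 − 5.784)/(1.08 − (0)) = 1.059.
μ = 5.784 − (0)·1.059 = 5.784.
CV = √(exp(σ²)−1) = √(exp(1.1208)−1) = 1.438.

σ ≈ 1.059, CV ≈ 1.438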